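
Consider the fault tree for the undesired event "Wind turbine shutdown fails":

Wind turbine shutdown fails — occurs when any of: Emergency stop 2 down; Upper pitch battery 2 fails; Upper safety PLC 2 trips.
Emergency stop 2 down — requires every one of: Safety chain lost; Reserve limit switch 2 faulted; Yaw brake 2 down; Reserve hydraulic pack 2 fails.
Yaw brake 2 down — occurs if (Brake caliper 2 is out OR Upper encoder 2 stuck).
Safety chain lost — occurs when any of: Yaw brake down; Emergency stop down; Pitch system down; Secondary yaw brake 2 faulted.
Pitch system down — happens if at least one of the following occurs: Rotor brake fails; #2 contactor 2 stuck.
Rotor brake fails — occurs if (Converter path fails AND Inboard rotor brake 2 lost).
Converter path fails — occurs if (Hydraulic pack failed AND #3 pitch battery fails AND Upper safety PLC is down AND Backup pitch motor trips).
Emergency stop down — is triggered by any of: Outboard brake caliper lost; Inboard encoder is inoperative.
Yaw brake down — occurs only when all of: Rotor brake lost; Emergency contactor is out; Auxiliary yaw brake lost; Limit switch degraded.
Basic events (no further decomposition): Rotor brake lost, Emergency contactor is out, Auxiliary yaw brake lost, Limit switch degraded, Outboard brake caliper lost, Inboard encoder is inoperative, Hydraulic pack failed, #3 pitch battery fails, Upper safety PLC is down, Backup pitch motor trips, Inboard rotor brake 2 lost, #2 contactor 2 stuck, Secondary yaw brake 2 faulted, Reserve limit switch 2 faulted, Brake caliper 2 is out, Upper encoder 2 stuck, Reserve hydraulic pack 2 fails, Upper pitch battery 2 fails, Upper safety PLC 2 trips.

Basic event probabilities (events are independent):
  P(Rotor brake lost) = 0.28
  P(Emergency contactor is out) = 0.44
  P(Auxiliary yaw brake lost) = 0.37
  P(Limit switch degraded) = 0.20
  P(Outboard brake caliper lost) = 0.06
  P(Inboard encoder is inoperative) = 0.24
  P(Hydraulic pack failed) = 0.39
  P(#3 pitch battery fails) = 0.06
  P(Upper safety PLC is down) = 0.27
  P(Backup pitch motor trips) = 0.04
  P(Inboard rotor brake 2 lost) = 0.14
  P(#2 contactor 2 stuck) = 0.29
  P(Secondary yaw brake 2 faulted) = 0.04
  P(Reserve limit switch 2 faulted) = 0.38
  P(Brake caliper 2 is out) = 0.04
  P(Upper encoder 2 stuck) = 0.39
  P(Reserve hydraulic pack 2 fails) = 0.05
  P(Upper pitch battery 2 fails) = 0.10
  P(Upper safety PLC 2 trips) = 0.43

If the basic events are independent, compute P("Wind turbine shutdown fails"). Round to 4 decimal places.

P(Yaw brake down) [AND] = 0.28 × 0.44 × 0.37 × 0.20 = 0.009117
P(Emergency stop down) [OR] = 1 − (1−0.06) × (1−0.24) = 0.285600
P(Converter path fails) [AND] = 0.39 × 0.06 × 0.27 × 0.04 = 0.000253
P(Rotor brake fails) [AND] = 0.000253 × 0.14 = 0.000035
P(Pitch system down) [OR] = 1 − (1−0.000035) × (1−0.29) = 0.290025
P(Safety chain lost) [OR] = 1 − (1−0.009117) × (1−0.285600) × (1−0.290025) × (1−0.04) = 0.517521
P(Yaw brake 2 down) [OR] = 1 − (1−0.04) × (1−0.39) = 0.414400
P(Emergency stop 2 down) [AND] = 0.517521 × 0.38 × 0.414400 × 0.05 = 0.004075
P(Wind turbine shutdown fails) [OR] = 1 − (1−0.004075) × (1−0.10) × (1−0.43) = 0.489090
Rounded to 4 decimal places: P(Wind turbine shutdown fails) ≈ 0.4891.

0.4891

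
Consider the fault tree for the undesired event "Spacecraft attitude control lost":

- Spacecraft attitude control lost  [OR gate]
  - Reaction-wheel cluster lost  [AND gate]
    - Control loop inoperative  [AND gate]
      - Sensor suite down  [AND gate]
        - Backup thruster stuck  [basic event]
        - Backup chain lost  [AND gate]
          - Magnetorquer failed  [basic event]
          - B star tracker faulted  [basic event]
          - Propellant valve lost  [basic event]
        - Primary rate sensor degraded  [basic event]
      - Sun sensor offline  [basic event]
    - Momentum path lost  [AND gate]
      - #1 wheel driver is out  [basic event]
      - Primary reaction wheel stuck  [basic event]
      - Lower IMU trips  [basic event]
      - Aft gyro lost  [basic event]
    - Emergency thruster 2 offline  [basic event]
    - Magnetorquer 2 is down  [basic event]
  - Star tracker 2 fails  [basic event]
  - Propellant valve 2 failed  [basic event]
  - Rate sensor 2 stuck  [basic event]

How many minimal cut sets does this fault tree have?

Backup chain lost [AND]: one cut set from each child combined → 1 × 1 × 1 = 1 cut set(s).
Sensor suite down [AND]: one cut set from each child combined → 1 × 1 × 1 = 1 cut set(s).
Control loop inoperative [AND]: one cut set from each child combined → 1 × 1 = 1 cut set(s).
Momentum path lost [AND]: one cut set from each child combined → 1 × 1 × 1 × 1 = 1 cut set(s).
Reaction-wheel cluster lost [AND]: one cut set from each child combined → 1 × 1 × 1 × 1 = 1 cut set(s).
Spacecraft attitude control lost [OR]: union of children's cut sets → 4 cut set(s).
Minimal cut sets: {#1 wheel driver is out, Aft gyro lost, B star tracker faulted, Backup thruster stuck, Emergency thruster 2 offline, Lower IMU trips, Magnetorquer 2 is down, Magnetorquer failed, Primary rate sensor degraded, Primary reaction wheel stuck, Propellant valve lost, Sun sensor offline}; {Star tracker 2 fails}; {Propellant valve 2 failed}; {Rate sensor 2 stuck}.

4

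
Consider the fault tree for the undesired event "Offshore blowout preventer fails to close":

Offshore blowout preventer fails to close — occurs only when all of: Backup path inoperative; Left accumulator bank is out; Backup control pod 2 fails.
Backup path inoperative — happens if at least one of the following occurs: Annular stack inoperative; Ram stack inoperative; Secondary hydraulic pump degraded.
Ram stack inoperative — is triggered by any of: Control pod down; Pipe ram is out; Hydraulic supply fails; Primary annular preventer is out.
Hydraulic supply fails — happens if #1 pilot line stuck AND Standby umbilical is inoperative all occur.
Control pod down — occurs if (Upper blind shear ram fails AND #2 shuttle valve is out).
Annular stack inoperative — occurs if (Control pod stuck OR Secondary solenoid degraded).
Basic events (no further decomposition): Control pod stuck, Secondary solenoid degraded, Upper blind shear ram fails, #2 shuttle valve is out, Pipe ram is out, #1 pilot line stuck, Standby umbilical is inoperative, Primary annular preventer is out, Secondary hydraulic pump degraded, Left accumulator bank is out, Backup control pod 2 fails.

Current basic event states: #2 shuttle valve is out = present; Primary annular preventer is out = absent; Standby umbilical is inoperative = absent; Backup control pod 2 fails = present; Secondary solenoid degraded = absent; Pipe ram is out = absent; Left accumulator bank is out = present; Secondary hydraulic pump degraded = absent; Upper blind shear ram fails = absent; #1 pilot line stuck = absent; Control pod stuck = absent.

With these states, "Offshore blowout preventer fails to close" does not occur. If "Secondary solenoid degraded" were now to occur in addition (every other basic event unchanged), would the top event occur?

Counterfactual: set "Secondary solenoid degraded" to occurred.
Annular stack inoperative [OR]: Control pod stuck=not, Secondary solenoid degraded=occurs → at least one input occurs → occurs.
Control pod down [AND]: Upper blind shear ram fails=not, #2 shuttle valve is out=occurs → not all inputs occur → does not occur.
Hydraulic supply fails [AND]: #1 pilot line stuck=not, Standby umbilical is inoperative=not → not all inputs occur → does not occur.
Ram stack inoperative [OR]: Control pod down=not, Pipe ram is out=not, Hydraulic supply fails=not, Primary annular preventer is out=not → no input occurs → does not occur.
Backup path inoperative [OR]: Annular stack inoperative=occurs, Ram stack inoperative=not, Secondary hydraulic pump degraded=not → at least one input occurs → occurs.
Offshore blowout preventer fails to close [AND]: Backup path inoperative=occurs, Left accumulator bank is out=occurs, Backup control pod 2 fails=occurs → all inputs occur → occurs.

Yes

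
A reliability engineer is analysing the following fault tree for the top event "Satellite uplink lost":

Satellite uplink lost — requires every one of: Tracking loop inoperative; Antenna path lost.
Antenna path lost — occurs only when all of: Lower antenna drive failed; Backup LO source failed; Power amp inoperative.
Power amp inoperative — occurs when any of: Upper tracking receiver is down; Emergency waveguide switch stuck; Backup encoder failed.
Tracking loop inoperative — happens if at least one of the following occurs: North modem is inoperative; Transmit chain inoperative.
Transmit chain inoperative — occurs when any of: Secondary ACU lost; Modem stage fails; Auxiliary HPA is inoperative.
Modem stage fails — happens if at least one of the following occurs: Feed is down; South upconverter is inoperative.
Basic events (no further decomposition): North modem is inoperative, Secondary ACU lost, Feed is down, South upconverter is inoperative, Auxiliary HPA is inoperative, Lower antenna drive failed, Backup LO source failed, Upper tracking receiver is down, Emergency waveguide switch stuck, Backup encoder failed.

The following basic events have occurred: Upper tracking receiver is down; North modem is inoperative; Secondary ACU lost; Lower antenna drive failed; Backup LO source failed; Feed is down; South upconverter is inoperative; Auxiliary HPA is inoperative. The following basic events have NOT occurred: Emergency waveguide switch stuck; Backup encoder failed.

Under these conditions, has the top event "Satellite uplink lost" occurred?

Yes

Modem stage fails [OR]: Feed is down=occurs, South upconverter is inoperative=occurs → at least one input occurs → occurs.
Transmit chain inoperative [OR]: Secondary ACU lost=occurs, Modem stage fails=occurs, Auxiliary HPA is inoperative=occurs → at least one input occurs → occurs.
Tracking loop inoperative [OR]: North modem is inoperative=occurs, Transmit chain inoperative=occurs → at least one input occurs → occurs.
Power amp inoperative [OR]: Upper tracking receiver is down=occurs, Emergency waveguide switch stuck=not, Backup encoder failed=not → at least one input occurs → occurs.
Antenna path lost [AND]: Lower antenna drive failed=occurs, Backup LO source failed=occurs, Power amp inoperative=occurs → all inputs occur → occurs.
Satellite uplink lost [AND]: Tracking loop inoperative=occurs, Antenna path lost=occurs → all inputs occur → occurs.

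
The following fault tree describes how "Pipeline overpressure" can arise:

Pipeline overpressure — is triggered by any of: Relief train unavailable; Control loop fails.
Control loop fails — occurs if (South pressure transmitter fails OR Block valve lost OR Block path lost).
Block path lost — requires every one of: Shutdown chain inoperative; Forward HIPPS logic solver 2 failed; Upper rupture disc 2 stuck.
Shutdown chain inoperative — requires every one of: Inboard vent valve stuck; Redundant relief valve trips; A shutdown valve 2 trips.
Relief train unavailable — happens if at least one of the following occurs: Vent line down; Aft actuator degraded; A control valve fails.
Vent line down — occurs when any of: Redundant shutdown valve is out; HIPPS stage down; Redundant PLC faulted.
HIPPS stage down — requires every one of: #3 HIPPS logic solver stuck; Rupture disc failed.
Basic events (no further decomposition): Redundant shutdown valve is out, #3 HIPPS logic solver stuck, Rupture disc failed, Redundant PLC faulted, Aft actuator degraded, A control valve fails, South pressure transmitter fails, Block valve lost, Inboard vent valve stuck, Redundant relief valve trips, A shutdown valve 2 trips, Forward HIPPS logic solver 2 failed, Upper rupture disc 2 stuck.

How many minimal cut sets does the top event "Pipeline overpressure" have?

8

HIPPS stage down [AND]: one cut set from each child combined → 1 × 1 = 1 cut set(s).
Vent line down [OR]: union of children's cut sets → 3 cut set(s).
Relief train unavailable [OR]: union of children's cut sets → 5 cut set(s).
Shutdown chain inoperative [AND]: one cut set from each child combined → 1 × 1 × 1 = 1 cut set(s).
Block path lost [AND]: one cut set from each child combined → 1 × 1 × 1 = 1 cut set(s).
Control loop fails [OR]: union of children's cut sets → 3 cut set(s).
Pipeline overpressure [OR]: union of children's cut sets → 8 cut set(s).
Minimal cut sets: {Redundant shutdown valve is out}; {#3 HIPPS logic solver stuck, Rupture disc failed}; {Redundant PLC faulted}; {Aft actuator degraded}; {A control valve fails}; {South pressure transmitter fails}; {Block valve lost}; {A shutdown valve 2 trips, Forward HIPPS logic solver 2 failed, Inboard vent valve stuck, Redundant relief valve trips, Upper rupture disc 2 stuck}.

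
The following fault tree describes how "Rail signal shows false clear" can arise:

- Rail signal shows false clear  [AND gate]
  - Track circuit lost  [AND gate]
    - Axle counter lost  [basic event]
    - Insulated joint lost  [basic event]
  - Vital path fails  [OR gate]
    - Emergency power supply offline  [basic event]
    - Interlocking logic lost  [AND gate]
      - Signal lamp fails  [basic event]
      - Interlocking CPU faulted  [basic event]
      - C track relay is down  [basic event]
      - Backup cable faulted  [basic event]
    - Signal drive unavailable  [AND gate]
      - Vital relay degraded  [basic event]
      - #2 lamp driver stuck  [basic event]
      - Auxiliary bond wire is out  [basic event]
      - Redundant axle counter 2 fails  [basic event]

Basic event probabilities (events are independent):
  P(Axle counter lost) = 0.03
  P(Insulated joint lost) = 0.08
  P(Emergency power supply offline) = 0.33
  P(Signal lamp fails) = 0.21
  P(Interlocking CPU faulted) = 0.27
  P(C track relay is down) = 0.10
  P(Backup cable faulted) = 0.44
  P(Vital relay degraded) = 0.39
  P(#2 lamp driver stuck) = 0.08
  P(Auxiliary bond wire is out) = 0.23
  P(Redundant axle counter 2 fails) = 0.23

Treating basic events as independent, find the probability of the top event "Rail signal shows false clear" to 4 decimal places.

P(Track circuit lost) [AND] = 0.03 × 0.08 = 0.002400
P(Interlocking logic lost) [AND] = 0.21 × 0.27 × 0.10 × 0.44 = 0.002495
P(Signal drive unavailable) [AND] = 0.39 × 0.08 × 0.23 × 0.23 = 0.001650
P(Vital path fails) [OR] = 1 − (1−0.33) × (1−0.002495) × (1−0.001650) = 0.332774
P(Rail signal shows false clear) [AND] = 0.002400 × 0.332774 = 0.000799
Rounded to 4 decimal places: P(Rail signal shows false clear) ≈ 0.0008.

0.0008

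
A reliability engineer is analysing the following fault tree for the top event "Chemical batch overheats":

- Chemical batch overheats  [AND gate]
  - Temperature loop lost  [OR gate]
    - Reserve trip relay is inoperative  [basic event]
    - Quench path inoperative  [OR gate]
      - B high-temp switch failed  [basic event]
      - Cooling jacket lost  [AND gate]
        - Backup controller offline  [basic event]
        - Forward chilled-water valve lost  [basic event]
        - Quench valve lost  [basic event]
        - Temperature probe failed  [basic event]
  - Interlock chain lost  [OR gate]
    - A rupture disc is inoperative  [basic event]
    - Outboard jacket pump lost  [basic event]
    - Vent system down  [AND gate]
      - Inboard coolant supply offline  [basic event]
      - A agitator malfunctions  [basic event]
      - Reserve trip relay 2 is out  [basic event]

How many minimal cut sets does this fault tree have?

Cooling jacket lost [AND]: one cut set from each child combined → 1 × 1 × 1 × 1 = 1 cut set(s).
Quench path inoperative [OR]: union of children's cut sets → 2 cut set(s).
Temperature loop lost [OR]: union of children's cut sets → 3 cut set(s).
Vent system down [AND]: one cut set from each child combined → 1 × 1 × 1 = 1 cut set(s).
Interlock chain lost [OR]: union of children's cut sets → 3 cut set(s).
Chemical batch overheats [AND]: one cut set from each child combined → 3 × 3 = 9 cut set(s).
Minimal cut sets: {A rupture disc is inoperative, Reserve trip relay is inoperative}; {Outboard jacket pump lost, Reserve trip relay is inoperative}; {A agitator malfunctions, Inboard coolant supply offline, Reserve trip relay 2 is out, Reserve trip relay is inoperative}; {A rupture disc is inoperative, B high-temp switch failed}; {B high-temp switch failed, Outboard jacket pump lost}; {A agitator malfunctions, B high-temp switch failed, Inboard coolant supply offline, Reserve trip relay 2 is out}; {A rupture disc is inoperative, Backup controller offline, Forward chilled-water valve lost, Quench valve lost, Temperature probe failed}; {Backup controller offline, Forward chilled-water valve lost, Outboard jacket pump lost, Quench valve lost, Temperature probe failed}; {A agitator malfunctions, Backup controller offline, Forward chilled-water valve lost, Inboard coolant supply offline, Quench valve lost, Reserve trip relay 2 is out, Temperature probe failed}.

9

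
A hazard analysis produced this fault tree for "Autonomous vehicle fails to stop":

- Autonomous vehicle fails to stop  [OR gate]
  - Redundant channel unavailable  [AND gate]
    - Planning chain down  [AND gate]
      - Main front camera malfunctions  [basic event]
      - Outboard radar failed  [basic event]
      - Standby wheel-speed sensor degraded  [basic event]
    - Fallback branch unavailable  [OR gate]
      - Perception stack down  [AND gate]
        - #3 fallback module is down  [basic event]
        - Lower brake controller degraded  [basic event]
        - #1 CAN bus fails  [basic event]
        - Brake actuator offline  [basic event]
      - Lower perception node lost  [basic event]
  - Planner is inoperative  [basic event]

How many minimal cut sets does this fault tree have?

Planning chain down [AND]: one cut set from each child combined → 1 × 1 × 1 = 1 cut set(s).
Perception stack down [AND]: one cut set from each child combined → 1 × 1 × 1 × 1 = 1 cut set(s).
Fallback branch unavailable [OR]: union of children's cut sets → 2 cut set(s).
Redundant channel unavailable [AND]: one cut set from each child combined → 1 × 2 = 2 cut set(s).
Autonomous vehicle fails to stop [OR]: union of children's cut sets → 3 cut set(s).
Minimal cut sets: {#1 CAN bus fails, #3 fallback module is down, Brake actuator offline, Lower brake controller degraded, Main front camera malfunctions, Outboard radar failed, Standby wheel-speed sensor degraded}; {Lower perception node lost, Main front camera malfunctions, Outboard radar failed, Standby wheel-speed sensor degraded}; {Planner is inoperative}.

3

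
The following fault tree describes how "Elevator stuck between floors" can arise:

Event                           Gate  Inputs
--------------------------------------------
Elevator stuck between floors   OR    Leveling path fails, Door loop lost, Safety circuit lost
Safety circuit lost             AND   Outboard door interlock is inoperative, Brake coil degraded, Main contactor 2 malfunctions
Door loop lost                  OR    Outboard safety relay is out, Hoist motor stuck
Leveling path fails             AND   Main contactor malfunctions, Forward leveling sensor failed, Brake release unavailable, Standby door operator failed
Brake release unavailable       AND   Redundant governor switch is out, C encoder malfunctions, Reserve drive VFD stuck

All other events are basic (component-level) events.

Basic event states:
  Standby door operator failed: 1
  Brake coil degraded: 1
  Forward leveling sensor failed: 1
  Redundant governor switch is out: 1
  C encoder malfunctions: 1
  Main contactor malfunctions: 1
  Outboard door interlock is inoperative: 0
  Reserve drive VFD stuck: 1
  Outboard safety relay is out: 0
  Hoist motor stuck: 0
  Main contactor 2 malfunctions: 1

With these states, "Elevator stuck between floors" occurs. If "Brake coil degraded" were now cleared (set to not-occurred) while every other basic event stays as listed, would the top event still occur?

Counterfactual: set "Brake coil degraded" to not occurred.
Brake release unavailable [AND]: Redundant governor switch is out=occurs, C encoder malfunctions=occurs, Reserve drive VFD stuck=occurs → all inputs occur → occurs.
Leveling path fails [AND]: Main contactor malfunctions=occurs, Forward leveling sensor failed=occurs, Brake release unavailable=occurs, Standby door operator failed=occurs → all inputs occur → occurs.
Door loop lost [OR]: Outboard safety relay is out=not, Hoist motor stuck=not → no input occurs → does not occur.
Safety circuit lost [AND]: Outboard door interlock is inoperative=not, Brake coil degraded=not, Main contactor 2 malfunctions=occurs → not all inputs occur → does not occur.
Elevator stuck between floors [OR]: Leveling path fails=occurs, Door loop lost=not, Safety circuit lost=not → at least one input occurs → occurs.

Yes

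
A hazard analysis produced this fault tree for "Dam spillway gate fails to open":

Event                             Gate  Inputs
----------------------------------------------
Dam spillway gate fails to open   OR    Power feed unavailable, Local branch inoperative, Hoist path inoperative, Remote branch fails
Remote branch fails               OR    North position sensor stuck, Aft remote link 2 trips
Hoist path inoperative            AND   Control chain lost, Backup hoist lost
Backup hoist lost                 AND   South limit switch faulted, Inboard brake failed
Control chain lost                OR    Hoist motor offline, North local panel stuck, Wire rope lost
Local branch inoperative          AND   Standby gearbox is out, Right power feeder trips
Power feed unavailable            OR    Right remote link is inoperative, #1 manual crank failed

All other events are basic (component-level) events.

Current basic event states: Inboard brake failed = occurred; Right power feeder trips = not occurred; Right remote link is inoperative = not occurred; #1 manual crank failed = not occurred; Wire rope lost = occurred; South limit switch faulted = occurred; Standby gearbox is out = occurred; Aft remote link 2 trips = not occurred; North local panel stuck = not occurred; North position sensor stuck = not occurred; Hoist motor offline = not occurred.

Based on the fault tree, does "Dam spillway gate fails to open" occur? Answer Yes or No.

Yes

Power feed unavailable [OR]: Right remote link is inoperative=not, #1 manual crank failed=not → no input occurs → does not occur.
Local branch inoperative [AND]: Standby gearbox is out=occurs, Right power feeder trips=not → not all inputs occur → does not occur.
Control chain lost [OR]: Hoist motor offline=not, North local panel stuck=not, Wire rope lost=occurs → at least one input occurs → occurs.
Backup hoist lost [AND]: South limit switch faulted=occurs, Inboard brake failed=occurs → all inputs occur → occurs.
Hoist path inoperative [AND]: Control chain lost=occurs, Backup hoist lost=occurs → all inputs occur → occurs.
Remote branch fails [OR]: North position sensor stuck=not, Aft remote link 2 trips=not → no input occurs → does not occur.
Dam spillway gate fails to open [OR]: Power feed unavailable=not, Local branch inoperative=not, Hoist path inoperative=occurs, Remote branch fails=not → at least one input occurs → occurs.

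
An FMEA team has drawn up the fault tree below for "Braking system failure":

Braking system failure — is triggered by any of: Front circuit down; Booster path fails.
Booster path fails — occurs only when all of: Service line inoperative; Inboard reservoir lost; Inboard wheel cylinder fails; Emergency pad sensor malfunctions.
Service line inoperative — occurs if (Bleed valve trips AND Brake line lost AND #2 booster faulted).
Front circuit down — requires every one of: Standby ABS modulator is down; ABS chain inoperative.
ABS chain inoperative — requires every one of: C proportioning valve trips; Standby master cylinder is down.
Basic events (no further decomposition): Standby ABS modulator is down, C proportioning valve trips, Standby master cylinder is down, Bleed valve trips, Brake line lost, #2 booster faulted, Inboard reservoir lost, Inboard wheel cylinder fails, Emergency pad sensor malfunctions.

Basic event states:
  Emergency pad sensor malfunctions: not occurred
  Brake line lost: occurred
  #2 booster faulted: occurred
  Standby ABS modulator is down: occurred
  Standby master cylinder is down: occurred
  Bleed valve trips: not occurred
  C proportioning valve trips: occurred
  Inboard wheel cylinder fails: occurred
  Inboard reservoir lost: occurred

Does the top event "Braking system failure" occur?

ABS chain inoperative [AND]: C proportioning valve trips=occurs, Standby master cylinder is down=occurs → all inputs occur → occurs.
Front circuit down [AND]: Standby ABS modulator is down=occurs, ABS chain inoperative=occurs → all inputs occur → occurs.
Service line inoperative [AND]: Bleed valve trips=not, Brake line lost=occurs, #2 booster faulted=occurs → not all inputs occur → does not occur.
Booster path fails [AND]: Service line inoperative=not, Inboard reservoir lost=occurs, Inboard wheel cylinder fails=occurs, Emergency pad sensor malfunctions=not → not all inputs occur → does not occur.
Braking system failure [OR]: Front circuit down=occurs, Booster path fails=not → at least one input occurs → occurs.

Yes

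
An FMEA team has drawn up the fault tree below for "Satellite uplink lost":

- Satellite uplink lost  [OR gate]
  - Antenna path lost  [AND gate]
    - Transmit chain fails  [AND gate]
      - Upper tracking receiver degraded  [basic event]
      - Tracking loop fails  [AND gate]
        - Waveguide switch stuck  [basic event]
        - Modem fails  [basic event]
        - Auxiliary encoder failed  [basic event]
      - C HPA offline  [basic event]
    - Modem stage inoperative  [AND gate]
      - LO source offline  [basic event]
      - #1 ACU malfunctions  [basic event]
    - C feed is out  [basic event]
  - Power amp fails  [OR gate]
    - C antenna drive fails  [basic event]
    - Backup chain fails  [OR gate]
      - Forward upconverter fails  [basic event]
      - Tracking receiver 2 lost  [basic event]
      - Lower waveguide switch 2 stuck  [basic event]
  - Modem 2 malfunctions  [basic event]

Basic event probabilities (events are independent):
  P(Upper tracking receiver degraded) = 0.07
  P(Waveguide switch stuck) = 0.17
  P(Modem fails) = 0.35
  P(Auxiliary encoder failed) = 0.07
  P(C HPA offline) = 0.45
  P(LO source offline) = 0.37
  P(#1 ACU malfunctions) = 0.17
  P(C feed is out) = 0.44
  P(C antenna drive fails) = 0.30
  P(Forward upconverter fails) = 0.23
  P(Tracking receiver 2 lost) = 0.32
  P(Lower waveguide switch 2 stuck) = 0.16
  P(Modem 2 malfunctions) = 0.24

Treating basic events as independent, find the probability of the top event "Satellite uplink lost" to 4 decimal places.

P(Tracking loop fails) [AND] = 0.17 × 0.35 × 0.07 = 0.004165
P(Transmit chain fails) [AND] = 0.07 × 0.004165 × 0.45 = 0.000131
P(Modem stage inoperative) [AND] = 0.37 × 0.17 = 0.062900
P(Antenna path lost) [AND] = 0.000131 × 0.062900 × 0.44 = 0.000004
P(Backup chain fails) [OR] = 1 − (1−0.23) × (1−0.32) × (1−0.16) = 0.560176
P(Power amp fails) [OR] = 1 − (1−0.30) × (1−0.560176) = 0.692123
P(Satellite uplink lost) [OR] = 1 − (1−0.000004) × (1−0.692123) × (1−0.24) = 0.766014
Rounded to 4 decimal places: P(Satellite uplink lost) ≈ 0.7660.

0.7660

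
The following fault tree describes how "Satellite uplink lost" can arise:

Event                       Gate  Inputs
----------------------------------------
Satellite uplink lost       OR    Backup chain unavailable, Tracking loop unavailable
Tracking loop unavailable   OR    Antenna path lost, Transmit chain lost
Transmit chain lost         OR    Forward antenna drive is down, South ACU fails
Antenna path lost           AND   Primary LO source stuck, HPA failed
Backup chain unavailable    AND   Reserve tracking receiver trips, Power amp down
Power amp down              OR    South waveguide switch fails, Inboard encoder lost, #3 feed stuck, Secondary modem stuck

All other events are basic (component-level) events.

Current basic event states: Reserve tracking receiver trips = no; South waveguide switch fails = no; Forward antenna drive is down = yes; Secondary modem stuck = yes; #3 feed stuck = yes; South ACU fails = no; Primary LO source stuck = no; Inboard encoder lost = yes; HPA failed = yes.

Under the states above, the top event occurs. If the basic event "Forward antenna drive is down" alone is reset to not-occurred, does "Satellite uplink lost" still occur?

Counterfactual: set "Forward antenna drive is down" to not occurred.
Power amp down [OR]: South waveguide switch fails=not, Inboard encoder lost=occurs, #3 feed stuck=occurs, Secondary modem stuck=occurs → at least one input occurs → occurs.
Backup chain unavailable [AND]: Reserve tracking receiver trips=not, Power amp down=occurs → not all inputs occur → does not occur.
Antenna path lost [AND]: Primary LO source stuck=not, HPA failed=occurs → not all inputs occur → does not occur.
Transmit chain lost [OR]: Forward antenna drive is down=not, South ACU fails=not → no input occurs → does not occur.
Tracking loop unavailable [OR]: Antenna path lost=not, Transmit chain lost=not → no input occurs → does not occur.
Satellite uplink lost [OR]: Backup chain unavailable=not, Tracking loop unavailable=not → no input occurs → does not occur.

No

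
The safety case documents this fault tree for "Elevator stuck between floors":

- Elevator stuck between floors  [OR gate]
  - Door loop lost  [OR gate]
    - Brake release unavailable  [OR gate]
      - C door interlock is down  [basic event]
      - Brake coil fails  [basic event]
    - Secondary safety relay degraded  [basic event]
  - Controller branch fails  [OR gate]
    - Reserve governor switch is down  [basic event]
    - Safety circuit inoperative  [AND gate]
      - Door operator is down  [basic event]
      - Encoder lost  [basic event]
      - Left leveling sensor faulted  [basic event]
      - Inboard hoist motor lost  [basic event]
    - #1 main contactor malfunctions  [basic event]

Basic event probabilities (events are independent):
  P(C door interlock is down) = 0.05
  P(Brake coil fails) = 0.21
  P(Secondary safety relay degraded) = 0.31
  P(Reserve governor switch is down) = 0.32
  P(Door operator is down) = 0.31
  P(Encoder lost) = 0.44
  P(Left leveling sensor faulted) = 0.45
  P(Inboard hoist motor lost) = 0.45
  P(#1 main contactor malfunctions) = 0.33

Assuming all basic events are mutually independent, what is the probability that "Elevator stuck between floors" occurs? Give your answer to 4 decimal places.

0.7706

P(Brake release unavailable) [OR] = 1 − (1−0.05) × (1−0.21) = 0.249500
P(Door loop lost) [OR] = 1 − (1−0.249500) × (1−0.31) = 0.482155
P(Safety circuit inoperative) [AND] = 0.31 × 0.44 × 0.45 × 0.45 = 0.027621
P(Controller branch fails) [OR] = 1 − (1−0.32) × (1−0.027621) × (1−0.33) = 0.556984
P(Elevator stuck between floors) [OR] = 1 − (1−0.482155) × (1−0.556984) = 0.770586
Rounded to 4 decimal places: P(Elevator stuck between floors) ≈ 0.7706.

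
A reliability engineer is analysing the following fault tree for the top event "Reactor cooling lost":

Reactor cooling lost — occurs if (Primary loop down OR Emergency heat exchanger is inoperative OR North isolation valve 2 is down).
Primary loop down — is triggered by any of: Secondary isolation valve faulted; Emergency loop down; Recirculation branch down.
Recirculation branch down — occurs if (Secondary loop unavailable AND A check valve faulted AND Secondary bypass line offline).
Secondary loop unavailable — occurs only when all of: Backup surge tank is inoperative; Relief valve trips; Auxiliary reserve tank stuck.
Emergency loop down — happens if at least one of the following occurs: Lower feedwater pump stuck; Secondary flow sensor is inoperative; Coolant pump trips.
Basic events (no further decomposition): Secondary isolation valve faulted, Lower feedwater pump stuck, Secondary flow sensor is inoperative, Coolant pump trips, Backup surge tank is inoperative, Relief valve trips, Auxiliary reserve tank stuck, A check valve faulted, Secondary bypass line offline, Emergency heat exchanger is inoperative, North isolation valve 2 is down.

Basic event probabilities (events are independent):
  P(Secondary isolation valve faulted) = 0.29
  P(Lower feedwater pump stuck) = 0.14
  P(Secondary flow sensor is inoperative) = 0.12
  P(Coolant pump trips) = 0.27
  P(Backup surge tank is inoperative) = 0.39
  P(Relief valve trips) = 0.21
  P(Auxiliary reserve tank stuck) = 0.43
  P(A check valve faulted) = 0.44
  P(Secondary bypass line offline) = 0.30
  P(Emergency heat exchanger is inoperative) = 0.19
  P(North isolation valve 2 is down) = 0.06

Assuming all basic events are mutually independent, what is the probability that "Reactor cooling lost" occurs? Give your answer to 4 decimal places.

P(Emergency loop down) [OR] = 1 − (1−0.14) × (1−0.12) × (1−0.27) = 0.447536
P(Secondary loop unavailable) [AND] = 0.39 × 0.21 × 0.43 = 0.035217
P(Recirculation branch down) [AND] = 0.035217 × 0.44 × 0.30 = 0.004649
P(Primary loop down) [OR] = 1 − (1−0.29) × (1−0.447536) × (1−0.004649) = 0.609574
P(Reactor cooling lost) [OR] = 1 − (1−0.609574) × (1−0.19) × (1−0.06) = 0.702730
Rounded to 4 decimal places: P(Reactor cooling lost) ≈ 0.7027.

0.7027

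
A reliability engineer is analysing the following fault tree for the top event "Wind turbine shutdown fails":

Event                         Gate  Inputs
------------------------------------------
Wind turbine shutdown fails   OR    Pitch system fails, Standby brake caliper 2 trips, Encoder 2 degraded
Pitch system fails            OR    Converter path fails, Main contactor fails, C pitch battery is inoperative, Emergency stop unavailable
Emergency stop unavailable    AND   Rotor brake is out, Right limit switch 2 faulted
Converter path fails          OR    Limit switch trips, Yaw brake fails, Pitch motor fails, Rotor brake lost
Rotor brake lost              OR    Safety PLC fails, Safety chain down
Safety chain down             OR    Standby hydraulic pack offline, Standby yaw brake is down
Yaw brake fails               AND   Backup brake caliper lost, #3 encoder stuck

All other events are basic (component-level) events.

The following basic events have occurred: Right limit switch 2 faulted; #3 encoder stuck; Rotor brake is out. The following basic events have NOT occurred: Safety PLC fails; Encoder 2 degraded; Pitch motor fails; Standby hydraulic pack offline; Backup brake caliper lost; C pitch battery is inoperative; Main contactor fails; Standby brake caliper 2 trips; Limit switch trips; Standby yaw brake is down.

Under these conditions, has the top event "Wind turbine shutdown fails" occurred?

Yes

Yaw brake fails [AND]: Backup brake caliper lost=not, #3 encoder stuck=occurs → not all inputs occur → does not occur.
Safety chain down [OR]: Standby hydraulic pack offline=not, Standby yaw brake is down=not → no input occurs → does not occur.
Rotor brake lost [OR]: Safety PLC fails=not, Safety chain down=not → no input occurs → does not occur.
Converter path fails [OR]: Limit switch trips=not, Yaw brake fails=not, Pitch motor fails=not, Rotor brake lost=not → no input occurs → does not occur.
Emergency stop unavailable [AND]: Rotor brake is out=occurs, Right limit switch 2 faulted=occurs → all inputs occur → occurs.
Pitch system fails [OR]: Converter path fails=not, Main contactor fails=not, C pitch battery is inoperative=not, Emergency stop unavailable=occurs → at least one input occurs → occurs.
Wind turbine shutdown fails [OR]: Pitch system fails=occurs, Standby brake caliper 2 trips=not, Encoder 2 degraded=not → at least one input occurs → occurs.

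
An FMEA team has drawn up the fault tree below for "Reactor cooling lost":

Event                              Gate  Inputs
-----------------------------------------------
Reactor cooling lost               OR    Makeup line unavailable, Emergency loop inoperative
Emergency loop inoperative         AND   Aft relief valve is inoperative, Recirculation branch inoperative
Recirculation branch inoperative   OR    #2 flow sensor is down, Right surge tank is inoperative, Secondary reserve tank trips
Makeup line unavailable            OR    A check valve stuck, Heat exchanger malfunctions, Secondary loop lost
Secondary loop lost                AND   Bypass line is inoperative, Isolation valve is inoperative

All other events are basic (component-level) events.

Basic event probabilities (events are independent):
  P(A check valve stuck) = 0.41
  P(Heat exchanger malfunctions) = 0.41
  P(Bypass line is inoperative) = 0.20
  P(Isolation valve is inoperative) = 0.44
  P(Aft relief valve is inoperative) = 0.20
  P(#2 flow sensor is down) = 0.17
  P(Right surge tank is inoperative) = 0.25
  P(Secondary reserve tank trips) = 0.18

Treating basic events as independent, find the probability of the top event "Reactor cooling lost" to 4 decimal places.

0.7136

P(Secondary loop lost) [AND] = 0.20 × 0.44 = 0.088000
P(Makeup line unavailable) [OR] = 1 − (1−0.41) × (1−0.41) × (1−0.088000) = 0.682533
P(Recirculation branch inoperative) [OR] = 1 − (1−0.17) × (1−0.25) × (1−0.18) = 0.489550
P(Emergency loop inoperative) [AND] = 0.20 × 0.489550 = 0.097910
P(Reactor cooling lost) [OR] = 1 − (1−0.682533) × (1−0.097910) = 0.713616
Rounded to 4 decimal places: P(Reactor cooling lost) ≈ 0.7136.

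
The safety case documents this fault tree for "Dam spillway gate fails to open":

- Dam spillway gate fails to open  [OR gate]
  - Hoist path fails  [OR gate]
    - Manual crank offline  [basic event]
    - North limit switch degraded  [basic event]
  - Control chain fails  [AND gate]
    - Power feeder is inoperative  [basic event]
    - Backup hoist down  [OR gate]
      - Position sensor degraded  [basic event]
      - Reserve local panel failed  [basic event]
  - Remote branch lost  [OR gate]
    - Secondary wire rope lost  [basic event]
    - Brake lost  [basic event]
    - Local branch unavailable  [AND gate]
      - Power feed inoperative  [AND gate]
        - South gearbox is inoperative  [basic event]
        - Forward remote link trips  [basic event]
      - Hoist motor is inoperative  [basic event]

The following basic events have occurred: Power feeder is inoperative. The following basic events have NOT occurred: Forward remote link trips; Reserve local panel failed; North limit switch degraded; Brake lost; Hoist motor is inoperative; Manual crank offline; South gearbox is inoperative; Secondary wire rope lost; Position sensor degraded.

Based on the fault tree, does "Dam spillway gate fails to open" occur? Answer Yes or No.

Hoist path fails [OR]: Manual crank offline=not, North limit switch degraded=not → no input occurs → does not occur.
Backup hoist down [OR]: Position sensor degraded=not, Reserve local panel failed=not → no input occurs → does not occur.
Control chain fails [AND]: Power feeder is inoperative=occurs, Backup hoist down=not → not all inputs occur → does not occur.
Power feed inoperative [AND]: South gearbox is inoperative=not, Forward remote link trips=not → not all inputs occur → does not occur.
Local branch unavailable [AND]: Power feed inoperative=not, Hoist motor is inoperative=not → not all inputs occur → does not occur.
Remote branch lost [OR]: Secondary wire rope lost=not, Brake lost=not, Local branch unavailable=not → no input occurs → does not occur.
Dam spillway gate fails to open [OR]: Hoist path fails=not, Control chain fails=not, Remote branch lost=not → no input occurs → does not occur.

No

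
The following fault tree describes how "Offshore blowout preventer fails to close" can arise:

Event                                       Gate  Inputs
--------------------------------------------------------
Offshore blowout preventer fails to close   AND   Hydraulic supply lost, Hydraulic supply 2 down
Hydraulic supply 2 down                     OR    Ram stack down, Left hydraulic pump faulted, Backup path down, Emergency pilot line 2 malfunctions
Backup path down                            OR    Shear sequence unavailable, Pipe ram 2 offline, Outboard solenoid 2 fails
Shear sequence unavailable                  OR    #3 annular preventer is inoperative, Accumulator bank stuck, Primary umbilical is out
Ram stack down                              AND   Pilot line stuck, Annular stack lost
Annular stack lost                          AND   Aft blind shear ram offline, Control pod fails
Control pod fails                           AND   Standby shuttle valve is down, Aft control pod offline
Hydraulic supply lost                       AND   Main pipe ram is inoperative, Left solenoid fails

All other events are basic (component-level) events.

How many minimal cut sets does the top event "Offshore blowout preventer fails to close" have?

Hydraulic supply lost [AND]: one cut set from each child combined → 1 × 1 = 1 cut set(s).
Control pod fails [AND]: one cut set from each child combined → 1 × 1 = 1 cut set(s).
Annular stack lost [AND]: one cut set from each child combined → 1 × 1 = 1 cut set(s).
Ram stack down [AND]: one cut set from each child combined → 1 × 1 = 1 cut set(s).
Shear sequence unavailable [OR]: union of children's cut sets → 3 cut set(s).
Backup path down [OR]: union of children's cut sets → 5 cut set(s).
Hydraulic supply 2 down [OR]: union of children's cut sets → 8 cut set(s).
Offshore blowout preventer fails to close [AND]: one cut set from each child combined → 1 × 8 = 8 cut set(s).
Minimal cut sets: {Aft blind shear ram offline, Aft control pod offline, Left solenoid fails, Main pipe ram is inoperative, Pilot line stuck, Standby shuttle valve is down}; {Left hydraulic pump faulted, Left solenoid fails, Main pipe ram is inoperative}; {#3 annular preventer is inoperative, Left solenoid fails, Main pipe ram is inoperative}; {Accumulator bank stuck, Left solenoid fails, Main pipe ram is inoperative}; {Left solenoid fails, Main pipe ram is inoperative, Primary umbilical is out}; {Left solenoid fails, Main pipe ram is inoperative, Pipe ram 2 offline}; {Left solenoid fails, Main pipe ram is inoperative, Outboard solenoid 2 fails}; {Emergency pilot line 2 malfunctions, Left solenoid fails, Main pipe ram is inoperative}.

8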